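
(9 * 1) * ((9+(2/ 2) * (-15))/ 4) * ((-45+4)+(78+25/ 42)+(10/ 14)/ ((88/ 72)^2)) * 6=-5224203/ 1694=-3083.95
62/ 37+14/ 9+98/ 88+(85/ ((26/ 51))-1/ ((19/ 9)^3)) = 223367165773/ 1306474884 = 170.97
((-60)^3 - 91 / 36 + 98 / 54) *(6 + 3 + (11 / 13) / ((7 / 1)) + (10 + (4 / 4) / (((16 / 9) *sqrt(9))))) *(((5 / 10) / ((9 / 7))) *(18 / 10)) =-218607409567 / 74880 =-2919436.56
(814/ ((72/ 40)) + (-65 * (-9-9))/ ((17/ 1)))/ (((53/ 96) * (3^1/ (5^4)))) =196621.04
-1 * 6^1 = -6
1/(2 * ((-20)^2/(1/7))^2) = 1/15680000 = 0.00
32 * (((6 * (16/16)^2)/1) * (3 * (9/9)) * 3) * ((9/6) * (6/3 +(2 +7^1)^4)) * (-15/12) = -21264120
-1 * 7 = -7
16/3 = 5.33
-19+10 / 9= -161 / 9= -17.89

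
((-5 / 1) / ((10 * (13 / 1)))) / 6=-1 / 156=-0.01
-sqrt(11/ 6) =-sqrt(66)/ 6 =-1.35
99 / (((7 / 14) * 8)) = 99 / 4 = 24.75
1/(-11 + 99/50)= -50/451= -0.11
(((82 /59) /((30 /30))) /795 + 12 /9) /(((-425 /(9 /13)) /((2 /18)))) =-20874 /86383375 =-0.00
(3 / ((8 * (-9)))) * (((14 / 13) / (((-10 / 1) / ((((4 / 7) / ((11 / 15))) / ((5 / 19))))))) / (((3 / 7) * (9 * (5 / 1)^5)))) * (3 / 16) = 133 / 643500000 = 0.00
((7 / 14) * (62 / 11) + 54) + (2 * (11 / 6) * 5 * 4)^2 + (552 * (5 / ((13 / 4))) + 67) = 8173514 / 1287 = 6350.83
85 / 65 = 17 / 13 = 1.31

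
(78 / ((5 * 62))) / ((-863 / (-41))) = 1599 / 133765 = 0.01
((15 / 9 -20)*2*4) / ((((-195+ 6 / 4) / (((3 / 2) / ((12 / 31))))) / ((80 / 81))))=272800 / 94041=2.90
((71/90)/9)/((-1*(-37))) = 71/29970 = 0.00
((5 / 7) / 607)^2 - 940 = -16970760915 / 18054001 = -940.00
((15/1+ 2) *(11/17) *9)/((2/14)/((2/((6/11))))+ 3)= 32.58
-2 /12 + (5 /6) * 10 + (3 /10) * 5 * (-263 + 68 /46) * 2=-107143 /138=-776.40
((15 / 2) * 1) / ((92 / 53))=795 / 184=4.32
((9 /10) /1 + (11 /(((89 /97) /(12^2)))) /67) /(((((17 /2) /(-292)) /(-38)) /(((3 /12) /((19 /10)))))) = 4580.43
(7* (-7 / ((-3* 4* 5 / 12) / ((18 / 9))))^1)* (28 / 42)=13.07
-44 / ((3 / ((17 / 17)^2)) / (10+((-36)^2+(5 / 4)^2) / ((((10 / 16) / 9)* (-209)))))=1164.55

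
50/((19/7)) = 350/19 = 18.42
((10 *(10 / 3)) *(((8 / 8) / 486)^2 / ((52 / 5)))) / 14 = 125 / 128963016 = 0.00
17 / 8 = 2.12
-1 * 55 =-55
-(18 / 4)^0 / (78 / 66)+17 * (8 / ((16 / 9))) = 1967 / 26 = 75.65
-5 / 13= -0.38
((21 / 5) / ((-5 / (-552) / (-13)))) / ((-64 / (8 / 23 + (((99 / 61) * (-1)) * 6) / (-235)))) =52556049 / 1433500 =36.66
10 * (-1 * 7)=-70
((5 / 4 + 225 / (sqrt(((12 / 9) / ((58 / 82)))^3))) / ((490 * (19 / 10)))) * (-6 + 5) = -19575 * sqrt(3567) / 12520088 - 5 / 3724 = -0.09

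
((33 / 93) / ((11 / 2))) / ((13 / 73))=146 / 403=0.36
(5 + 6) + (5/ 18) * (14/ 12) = 11.32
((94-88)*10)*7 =420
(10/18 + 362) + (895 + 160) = 12758/9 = 1417.56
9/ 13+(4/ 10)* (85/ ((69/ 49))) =22279/ 897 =24.84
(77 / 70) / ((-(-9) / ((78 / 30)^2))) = 1859 / 2250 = 0.83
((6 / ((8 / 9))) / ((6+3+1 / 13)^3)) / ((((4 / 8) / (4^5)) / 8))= 30371328 / 205379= 147.88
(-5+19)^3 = 2744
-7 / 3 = -2.33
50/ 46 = 25/ 23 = 1.09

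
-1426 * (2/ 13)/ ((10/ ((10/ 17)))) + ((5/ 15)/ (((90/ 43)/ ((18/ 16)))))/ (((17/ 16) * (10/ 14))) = -209987/ 16575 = -12.67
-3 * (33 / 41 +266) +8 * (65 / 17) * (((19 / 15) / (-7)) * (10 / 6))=-35552087 / 43911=-809.64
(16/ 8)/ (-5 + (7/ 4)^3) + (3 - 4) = 105/ 23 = 4.57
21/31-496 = -495.32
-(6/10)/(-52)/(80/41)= 123/20800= 0.01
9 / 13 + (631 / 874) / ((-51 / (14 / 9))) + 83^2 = 6889.67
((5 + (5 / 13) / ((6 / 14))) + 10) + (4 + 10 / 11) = 20.81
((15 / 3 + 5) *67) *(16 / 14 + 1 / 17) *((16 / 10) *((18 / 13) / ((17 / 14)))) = 424512 / 289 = 1468.90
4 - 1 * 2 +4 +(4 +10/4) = 25/2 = 12.50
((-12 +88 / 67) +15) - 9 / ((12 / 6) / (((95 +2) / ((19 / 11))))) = -632419 / 2546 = -248.40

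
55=55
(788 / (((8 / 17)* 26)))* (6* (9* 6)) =271269 / 13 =20866.85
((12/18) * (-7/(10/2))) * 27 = -126/5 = -25.20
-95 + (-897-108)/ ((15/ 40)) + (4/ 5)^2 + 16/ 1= -68959/ 25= -2758.36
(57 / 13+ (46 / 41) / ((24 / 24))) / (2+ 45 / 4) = 11740 / 28249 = 0.42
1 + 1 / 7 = 8 / 7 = 1.14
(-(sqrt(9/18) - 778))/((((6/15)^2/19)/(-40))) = -3695500+ 2375*sqrt(2) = -3692141.24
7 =7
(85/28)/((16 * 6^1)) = 0.03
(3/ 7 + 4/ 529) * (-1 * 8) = -12920/ 3703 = -3.49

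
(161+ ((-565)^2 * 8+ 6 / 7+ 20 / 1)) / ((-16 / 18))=-160900857 / 56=-2873229.59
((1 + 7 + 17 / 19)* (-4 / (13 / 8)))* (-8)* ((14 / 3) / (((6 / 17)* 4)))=99008 / 171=578.99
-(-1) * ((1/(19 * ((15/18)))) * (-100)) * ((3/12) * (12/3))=-120/19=-6.32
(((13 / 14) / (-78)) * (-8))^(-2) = 441 / 4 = 110.25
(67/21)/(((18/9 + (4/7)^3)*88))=3283/198000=0.02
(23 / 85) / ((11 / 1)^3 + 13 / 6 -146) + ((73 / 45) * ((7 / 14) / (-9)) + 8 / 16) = 20112284 / 49041855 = 0.41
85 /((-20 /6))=-51 /2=-25.50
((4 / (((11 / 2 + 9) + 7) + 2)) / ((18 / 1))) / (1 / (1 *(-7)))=-28 / 423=-0.07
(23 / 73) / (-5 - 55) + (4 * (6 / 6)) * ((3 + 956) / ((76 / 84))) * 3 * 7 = 7409540443 / 83220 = 89035.57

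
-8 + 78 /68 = -233 /34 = -6.85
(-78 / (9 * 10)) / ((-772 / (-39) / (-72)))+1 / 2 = 7049 / 1930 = 3.65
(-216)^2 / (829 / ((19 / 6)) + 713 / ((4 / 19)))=3545856 / 277289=12.79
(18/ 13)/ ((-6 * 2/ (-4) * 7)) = 6/ 91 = 0.07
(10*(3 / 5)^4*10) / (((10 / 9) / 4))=5832 / 125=46.66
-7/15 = -0.47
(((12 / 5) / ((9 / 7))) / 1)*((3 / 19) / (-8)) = -7 / 190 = -0.04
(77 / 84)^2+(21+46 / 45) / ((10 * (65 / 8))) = 86683 / 78000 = 1.11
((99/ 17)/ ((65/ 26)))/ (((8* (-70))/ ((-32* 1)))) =396/ 2975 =0.13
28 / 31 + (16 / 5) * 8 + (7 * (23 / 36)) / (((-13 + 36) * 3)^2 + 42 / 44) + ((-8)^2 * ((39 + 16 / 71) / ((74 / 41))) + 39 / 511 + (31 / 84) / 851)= 1417.49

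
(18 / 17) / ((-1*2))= -9 / 17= -0.53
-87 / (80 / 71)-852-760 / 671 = -49940927 / 53680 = -930.35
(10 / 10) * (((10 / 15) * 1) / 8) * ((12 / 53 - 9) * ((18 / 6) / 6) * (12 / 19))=-465 / 2014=-0.23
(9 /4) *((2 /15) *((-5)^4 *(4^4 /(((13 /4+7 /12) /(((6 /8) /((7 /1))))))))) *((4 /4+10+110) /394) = 13068000 /31717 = 412.02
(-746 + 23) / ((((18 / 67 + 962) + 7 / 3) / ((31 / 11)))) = -4505013 / 2132735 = -2.11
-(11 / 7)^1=-11 / 7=-1.57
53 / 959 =0.06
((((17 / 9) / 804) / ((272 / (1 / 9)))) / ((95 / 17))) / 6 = 17 / 593930880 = 0.00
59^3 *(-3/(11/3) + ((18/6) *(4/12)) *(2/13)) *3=-58533015/143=-409321.78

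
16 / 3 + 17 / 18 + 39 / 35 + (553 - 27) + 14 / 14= 336667 / 630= 534.39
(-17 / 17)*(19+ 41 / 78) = -1523 / 78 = -19.53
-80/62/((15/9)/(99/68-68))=27150/527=51.52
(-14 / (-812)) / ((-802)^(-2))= 321602 / 29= 11089.72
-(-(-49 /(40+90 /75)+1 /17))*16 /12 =-7918 /5253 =-1.51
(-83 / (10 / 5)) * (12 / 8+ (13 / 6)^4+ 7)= -3284891 / 2592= -1267.32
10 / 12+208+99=1847 / 6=307.83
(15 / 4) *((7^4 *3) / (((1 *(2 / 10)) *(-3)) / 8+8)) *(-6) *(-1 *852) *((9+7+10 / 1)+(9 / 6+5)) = 179505963000 / 317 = 566264867.51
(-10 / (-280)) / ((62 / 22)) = 11 / 868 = 0.01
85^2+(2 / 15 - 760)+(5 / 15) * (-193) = 32004 / 5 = 6400.80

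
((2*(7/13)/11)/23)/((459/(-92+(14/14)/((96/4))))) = -0.00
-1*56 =-56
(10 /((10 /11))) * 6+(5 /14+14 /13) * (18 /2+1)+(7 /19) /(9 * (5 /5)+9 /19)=1316617 /16380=80.38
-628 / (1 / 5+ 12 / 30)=-3140 / 3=-1046.67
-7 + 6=-1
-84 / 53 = -1.58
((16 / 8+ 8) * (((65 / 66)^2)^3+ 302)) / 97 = 125184558977285 / 4008716575776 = 31.23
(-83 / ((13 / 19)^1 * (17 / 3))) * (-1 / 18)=1577 / 1326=1.19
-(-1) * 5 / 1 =5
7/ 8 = 0.88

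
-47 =-47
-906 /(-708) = 151 /118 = 1.28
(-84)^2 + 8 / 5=35288 / 5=7057.60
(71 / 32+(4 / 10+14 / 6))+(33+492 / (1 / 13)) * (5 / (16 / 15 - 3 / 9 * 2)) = 38576377 / 480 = 80367.45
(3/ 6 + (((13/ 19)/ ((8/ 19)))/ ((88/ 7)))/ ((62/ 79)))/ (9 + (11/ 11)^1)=29013/ 436480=0.07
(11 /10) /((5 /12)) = 66 /25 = 2.64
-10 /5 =-2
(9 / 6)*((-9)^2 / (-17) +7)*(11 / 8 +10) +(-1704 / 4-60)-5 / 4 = -61079 / 136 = -449.11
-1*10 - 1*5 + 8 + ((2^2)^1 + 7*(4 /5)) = 2.60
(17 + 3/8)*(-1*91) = -12649/8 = -1581.12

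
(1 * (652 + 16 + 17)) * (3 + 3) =4110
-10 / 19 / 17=-10 / 323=-0.03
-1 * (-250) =250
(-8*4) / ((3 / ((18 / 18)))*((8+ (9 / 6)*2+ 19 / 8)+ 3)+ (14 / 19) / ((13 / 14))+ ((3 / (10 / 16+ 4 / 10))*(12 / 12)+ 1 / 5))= -12962560 / 21487611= -0.60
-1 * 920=-920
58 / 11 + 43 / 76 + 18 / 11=6249 / 836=7.47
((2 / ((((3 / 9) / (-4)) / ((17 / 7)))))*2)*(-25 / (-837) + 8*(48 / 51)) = -1720976 / 1953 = -881.20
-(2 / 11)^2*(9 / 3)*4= -0.40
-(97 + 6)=-103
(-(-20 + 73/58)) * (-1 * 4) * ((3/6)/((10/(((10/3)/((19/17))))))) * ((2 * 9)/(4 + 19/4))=-443496/19285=-23.00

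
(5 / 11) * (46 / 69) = 10 / 33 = 0.30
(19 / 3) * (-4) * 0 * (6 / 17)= 0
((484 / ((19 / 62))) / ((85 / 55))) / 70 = 165044 / 11305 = 14.60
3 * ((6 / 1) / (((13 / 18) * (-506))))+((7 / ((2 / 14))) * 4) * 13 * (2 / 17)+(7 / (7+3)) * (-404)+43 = 16750263 / 279565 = 59.92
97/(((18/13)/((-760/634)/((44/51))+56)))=240128447/62766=3825.77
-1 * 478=-478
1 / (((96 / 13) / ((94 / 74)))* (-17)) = -611 / 60384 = -0.01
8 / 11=0.73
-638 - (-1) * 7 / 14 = -1275 / 2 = -637.50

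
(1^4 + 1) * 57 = 114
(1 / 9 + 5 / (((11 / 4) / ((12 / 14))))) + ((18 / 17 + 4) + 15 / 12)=375973 / 47124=7.98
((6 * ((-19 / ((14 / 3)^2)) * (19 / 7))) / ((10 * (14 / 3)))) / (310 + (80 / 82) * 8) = -1198881 / 1251401200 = -0.00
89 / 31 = 2.87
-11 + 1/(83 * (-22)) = -20087/1826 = -11.00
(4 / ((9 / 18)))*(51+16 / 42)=8632 / 21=411.05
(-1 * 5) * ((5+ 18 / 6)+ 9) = -85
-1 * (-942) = 942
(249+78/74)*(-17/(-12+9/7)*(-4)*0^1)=0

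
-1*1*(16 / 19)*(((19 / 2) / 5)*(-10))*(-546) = -8736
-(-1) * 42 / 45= 0.93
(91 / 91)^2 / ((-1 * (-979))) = 1 / 979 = 0.00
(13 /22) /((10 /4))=13 /55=0.24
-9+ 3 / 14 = -123 / 14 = -8.79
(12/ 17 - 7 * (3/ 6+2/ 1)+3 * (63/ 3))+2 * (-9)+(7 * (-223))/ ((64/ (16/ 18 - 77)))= 1884.60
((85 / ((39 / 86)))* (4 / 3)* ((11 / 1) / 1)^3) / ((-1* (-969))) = 343.28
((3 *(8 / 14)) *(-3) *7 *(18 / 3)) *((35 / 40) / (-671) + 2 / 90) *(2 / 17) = -30318 / 57035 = -0.53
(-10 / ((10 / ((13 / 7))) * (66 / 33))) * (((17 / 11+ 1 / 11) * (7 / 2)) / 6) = -39 / 44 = -0.89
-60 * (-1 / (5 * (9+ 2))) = 12 / 11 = 1.09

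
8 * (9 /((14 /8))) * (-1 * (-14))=576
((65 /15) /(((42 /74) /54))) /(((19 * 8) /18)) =12987 /266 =48.82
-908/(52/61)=-13847/13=-1065.15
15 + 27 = 42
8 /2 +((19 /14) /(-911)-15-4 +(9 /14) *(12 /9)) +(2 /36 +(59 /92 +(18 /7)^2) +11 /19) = -4393550197 /702260748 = -6.26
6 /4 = 3 /2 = 1.50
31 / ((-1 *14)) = -31 / 14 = -2.21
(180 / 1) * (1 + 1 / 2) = 270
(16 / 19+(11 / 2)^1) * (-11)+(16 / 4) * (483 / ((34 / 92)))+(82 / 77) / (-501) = 128541172841 / 24920742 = 5158.00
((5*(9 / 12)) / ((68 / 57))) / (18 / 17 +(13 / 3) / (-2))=-2565 / 904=-2.84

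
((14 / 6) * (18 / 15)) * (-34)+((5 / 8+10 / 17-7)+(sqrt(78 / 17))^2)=-65551 / 680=-96.40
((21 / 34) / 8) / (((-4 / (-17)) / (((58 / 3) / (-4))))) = -203 / 128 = -1.59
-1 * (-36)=36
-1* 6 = -6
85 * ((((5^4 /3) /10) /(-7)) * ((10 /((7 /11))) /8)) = -496.92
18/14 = 9/7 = 1.29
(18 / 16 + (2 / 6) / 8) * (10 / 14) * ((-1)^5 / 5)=-0.17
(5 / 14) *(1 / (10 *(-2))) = -1 / 56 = -0.02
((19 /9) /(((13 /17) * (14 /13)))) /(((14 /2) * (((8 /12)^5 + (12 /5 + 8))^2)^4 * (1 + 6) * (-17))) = -10025852592104238160546875 /493080658160826476017299250157060096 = -0.00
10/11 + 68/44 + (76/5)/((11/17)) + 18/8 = 6203/220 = 28.20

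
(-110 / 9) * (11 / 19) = -1210 / 171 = -7.08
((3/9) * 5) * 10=50/3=16.67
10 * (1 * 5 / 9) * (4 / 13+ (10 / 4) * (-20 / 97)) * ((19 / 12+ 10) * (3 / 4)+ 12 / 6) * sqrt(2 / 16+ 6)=-435575 * sqrt(2) / 20176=-30.53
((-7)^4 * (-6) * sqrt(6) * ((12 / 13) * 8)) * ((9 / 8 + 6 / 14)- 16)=19979064 * sqrt(6) / 13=3764500.95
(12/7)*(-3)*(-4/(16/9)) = 81/7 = 11.57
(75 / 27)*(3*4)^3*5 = 24000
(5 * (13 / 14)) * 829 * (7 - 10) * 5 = -808275 / 14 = -57733.93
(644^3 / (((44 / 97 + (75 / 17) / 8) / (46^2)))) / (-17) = -438566027167744 / 13259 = -33076855507.03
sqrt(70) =8.37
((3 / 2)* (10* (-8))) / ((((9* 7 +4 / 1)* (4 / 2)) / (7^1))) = -6.27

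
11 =11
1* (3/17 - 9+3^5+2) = 4015/17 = 236.18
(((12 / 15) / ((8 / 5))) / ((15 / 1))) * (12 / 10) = 1 / 25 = 0.04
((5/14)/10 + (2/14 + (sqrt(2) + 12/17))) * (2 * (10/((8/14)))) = 80.45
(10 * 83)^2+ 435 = 689335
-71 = -71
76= 76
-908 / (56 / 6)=-681 / 7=-97.29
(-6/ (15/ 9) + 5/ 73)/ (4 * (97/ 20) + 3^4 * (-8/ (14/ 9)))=0.01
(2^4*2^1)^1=32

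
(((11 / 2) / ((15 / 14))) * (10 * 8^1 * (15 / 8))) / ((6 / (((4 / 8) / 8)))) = 385 / 48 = 8.02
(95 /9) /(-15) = -0.70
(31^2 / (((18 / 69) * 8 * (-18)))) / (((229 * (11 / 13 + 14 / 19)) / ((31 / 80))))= -7358377 / 269084160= -0.03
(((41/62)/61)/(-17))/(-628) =41/40376632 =0.00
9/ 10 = 0.90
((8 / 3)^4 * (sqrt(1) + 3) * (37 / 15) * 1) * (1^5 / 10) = 303104 / 6075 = 49.89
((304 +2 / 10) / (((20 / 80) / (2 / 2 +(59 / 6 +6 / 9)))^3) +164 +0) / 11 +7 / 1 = 2691804.75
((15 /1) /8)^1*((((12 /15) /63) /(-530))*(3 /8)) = -1 /59360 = -0.00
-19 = -19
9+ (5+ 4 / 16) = 57 / 4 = 14.25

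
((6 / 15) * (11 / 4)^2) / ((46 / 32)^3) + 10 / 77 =5378654 / 4684295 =1.15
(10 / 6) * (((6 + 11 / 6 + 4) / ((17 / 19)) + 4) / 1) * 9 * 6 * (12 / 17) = 316260 / 289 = 1094.33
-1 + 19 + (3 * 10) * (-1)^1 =-12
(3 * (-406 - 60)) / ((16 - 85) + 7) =699 / 31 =22.55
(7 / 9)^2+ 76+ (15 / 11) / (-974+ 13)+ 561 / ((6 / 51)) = 4845.10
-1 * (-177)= 177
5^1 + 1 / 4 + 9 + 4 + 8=105 / 4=26.25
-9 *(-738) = 6642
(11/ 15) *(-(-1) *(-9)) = -33/ 5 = -6.60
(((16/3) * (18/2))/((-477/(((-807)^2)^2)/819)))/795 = -617526378561456/14045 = -43967702282.77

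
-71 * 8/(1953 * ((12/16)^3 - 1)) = 36352/72261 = 0.50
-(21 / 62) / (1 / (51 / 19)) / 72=-119 / 9424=-0.01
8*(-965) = -7720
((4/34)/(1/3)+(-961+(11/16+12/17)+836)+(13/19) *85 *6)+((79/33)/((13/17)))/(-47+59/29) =225.62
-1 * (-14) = 14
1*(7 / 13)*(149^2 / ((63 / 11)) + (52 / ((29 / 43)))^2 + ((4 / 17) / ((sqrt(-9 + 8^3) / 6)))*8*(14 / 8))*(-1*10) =-5203622990 / 98397 - 23520*sqrt(503) / 111163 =-52888.71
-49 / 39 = -1.26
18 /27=2 /3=0.67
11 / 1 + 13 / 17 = 200 / 17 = 11.76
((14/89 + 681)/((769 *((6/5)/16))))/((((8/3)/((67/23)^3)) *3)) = 36.49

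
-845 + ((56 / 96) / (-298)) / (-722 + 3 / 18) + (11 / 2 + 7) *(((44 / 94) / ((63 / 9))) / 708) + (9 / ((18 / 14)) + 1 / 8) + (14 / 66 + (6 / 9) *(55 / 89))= -246417360473585075 / 294317641913064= -837.25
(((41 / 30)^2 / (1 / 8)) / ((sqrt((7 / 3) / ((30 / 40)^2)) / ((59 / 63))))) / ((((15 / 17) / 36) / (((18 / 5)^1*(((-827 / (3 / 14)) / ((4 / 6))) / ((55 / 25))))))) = -5577430244*sqrt(21) / 9625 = -2655480.13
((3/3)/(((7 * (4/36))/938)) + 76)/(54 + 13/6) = 7692/337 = 22.82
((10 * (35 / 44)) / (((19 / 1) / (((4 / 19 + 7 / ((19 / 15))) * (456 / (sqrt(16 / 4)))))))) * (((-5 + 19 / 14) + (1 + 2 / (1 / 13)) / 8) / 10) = -24525 / 1672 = -14.67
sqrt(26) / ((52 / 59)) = 59* sqrt(26) / 52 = 5.79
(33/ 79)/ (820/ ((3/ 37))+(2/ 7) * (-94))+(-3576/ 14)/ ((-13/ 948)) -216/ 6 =2573527665285/ 138431384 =18590.64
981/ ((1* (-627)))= -1.56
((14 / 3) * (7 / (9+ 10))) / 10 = 49 / 285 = 0.17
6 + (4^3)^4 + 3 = 16777225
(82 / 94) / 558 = 0.00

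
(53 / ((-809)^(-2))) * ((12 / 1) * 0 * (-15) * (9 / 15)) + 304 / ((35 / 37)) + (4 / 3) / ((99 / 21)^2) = 36754076 / 114345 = 321.43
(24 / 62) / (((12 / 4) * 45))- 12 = -16736 / 1395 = -12.00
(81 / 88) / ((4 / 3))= 243 / 352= 0.69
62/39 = 1.59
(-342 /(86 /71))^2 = 147403881 /1849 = 79720.87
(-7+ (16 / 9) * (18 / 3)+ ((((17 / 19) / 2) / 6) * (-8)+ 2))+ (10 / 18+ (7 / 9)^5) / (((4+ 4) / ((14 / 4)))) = 5.44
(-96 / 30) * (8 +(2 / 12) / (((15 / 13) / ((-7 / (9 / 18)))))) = -4304 / 225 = -19.13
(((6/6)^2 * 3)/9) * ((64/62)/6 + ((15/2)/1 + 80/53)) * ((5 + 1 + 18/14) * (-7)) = -1538687/9858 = -156.09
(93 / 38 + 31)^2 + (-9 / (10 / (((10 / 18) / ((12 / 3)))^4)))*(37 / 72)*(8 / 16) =21706562735623 / 19402924032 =1118.73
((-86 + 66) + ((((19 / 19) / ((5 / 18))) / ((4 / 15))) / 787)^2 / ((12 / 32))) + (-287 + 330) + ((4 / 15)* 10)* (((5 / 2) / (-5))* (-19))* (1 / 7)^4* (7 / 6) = 44000854673 / 1911992103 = 23.01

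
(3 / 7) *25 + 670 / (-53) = -715 / 371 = -1.93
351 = 351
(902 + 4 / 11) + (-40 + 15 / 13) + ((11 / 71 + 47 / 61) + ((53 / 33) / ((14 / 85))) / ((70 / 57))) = 105897942389 / 121389268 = 872.38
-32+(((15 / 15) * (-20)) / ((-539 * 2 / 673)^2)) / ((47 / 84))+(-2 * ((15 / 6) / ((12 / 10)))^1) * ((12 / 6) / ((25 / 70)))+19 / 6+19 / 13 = -9834492875 / 152149998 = -64.64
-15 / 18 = -5 / 6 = -0.83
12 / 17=0.71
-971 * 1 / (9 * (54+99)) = -971 / 1377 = -0.71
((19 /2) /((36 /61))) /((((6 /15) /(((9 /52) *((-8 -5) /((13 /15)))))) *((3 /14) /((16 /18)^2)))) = -405650 /1053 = -385.23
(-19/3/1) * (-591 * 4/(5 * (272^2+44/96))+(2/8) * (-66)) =1856248871/17756270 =104.54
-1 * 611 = -611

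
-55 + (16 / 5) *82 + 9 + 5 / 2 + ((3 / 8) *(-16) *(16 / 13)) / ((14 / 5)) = 196799 / 910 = 216.26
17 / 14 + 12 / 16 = 55 / 28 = 1.96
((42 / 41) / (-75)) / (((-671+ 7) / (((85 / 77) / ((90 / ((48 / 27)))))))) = 34 / 75801825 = 0.00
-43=-43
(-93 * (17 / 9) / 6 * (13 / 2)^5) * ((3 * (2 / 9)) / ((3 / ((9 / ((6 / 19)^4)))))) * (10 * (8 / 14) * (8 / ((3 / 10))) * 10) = -3187511744116375 / 30618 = -104105811748.53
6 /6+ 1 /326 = 327 /326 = 1.00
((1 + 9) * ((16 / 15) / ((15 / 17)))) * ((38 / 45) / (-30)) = -10336 / 30375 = -0.34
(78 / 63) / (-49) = -26 / 1029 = -0.03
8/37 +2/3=98/111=0.88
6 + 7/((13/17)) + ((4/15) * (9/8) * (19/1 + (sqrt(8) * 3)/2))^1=9 * sqrt(2)/10 + 2711/130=22.13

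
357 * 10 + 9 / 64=228489 / 64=3570.14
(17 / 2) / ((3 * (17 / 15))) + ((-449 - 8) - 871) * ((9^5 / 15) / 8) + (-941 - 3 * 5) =-6544291 / 10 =-654429.10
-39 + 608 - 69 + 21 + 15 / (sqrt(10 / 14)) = 3 *sqrt(35) + 521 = 538.75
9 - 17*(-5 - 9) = 247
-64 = -64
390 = 390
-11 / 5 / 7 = -11 / 35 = -0.31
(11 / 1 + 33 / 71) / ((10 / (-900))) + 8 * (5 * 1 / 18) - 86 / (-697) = -458515286 / 445383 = -1029.49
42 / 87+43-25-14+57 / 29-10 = -103 / 29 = -3.55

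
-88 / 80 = -11 / 10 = -1.10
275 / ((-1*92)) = -275 / 92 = -2.99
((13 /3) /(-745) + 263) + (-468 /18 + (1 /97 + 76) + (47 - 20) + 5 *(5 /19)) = 1405934081 /4119105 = 341.32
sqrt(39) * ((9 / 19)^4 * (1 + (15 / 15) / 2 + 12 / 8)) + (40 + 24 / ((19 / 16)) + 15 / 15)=19683 * sqrt(39) / 130321 + 1163 / 19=62.15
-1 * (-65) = 65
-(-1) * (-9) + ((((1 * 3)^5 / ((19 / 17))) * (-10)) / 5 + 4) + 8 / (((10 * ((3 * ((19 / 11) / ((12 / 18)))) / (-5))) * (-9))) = -676829 / 1539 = -439.78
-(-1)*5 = 5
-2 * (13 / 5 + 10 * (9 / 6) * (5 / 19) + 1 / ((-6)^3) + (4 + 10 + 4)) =-49.09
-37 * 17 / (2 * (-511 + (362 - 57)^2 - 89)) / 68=-37 / 739400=-0.00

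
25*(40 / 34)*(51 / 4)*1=375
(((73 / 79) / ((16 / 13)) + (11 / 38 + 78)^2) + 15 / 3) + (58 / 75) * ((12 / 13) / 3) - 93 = 6042.23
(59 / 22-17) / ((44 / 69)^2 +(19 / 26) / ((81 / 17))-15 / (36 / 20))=175466655 / 95260649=1.84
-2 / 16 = -1 / 8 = -0.12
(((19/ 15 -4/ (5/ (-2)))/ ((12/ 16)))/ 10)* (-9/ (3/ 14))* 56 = -67424/ 75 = -898.99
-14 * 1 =-14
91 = 91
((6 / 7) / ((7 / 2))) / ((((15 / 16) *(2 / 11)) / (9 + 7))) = 5632 / 245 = 22.99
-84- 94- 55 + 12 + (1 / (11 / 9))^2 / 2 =-53401 / 242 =-220.67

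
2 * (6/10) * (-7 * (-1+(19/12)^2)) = -1519/120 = -12.66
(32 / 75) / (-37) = -32 / 2775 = -0.01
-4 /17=-0.24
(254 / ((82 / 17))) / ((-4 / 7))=-15113 / 164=-92.15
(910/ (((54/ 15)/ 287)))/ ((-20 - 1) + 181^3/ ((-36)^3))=-3384763200/ 6909517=-489.87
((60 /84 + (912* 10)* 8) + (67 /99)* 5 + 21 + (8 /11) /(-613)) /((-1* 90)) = -6200945209 /7646562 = -810.95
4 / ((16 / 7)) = 1.75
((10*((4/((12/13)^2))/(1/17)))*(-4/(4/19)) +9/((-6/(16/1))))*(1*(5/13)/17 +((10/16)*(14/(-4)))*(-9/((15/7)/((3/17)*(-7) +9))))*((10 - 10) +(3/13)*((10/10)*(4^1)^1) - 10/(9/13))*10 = 68203225373255/465426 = 146539354.00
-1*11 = -11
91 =91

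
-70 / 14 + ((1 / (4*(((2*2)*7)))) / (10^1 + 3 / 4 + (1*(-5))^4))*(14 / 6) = -5.00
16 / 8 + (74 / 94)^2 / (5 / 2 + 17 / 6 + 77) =1095353 / 545623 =2.01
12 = 12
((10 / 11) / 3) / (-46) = -5 / 759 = -0.01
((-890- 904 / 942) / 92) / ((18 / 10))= -1049105 / 194994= -5.38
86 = 86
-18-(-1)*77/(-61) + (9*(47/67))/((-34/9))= -2908877/138958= -20.93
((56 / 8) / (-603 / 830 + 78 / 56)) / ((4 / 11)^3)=27065885 / 123888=218.47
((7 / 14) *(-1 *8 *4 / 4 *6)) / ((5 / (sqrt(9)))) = -72 / 5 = -14.40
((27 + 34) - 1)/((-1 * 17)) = -60/17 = -3.53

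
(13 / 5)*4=52 / 5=10.40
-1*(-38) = 38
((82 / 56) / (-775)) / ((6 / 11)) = -451 / 130200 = -0.00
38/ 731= 0.05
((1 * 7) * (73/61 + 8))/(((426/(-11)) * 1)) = -14399/8662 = -1.66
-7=-7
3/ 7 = 0.43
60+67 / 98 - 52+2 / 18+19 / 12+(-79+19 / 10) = -588487 / 8820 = -66.72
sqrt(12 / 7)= 1.31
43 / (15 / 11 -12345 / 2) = -946 / 135765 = -0.01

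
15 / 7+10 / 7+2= 39 / 7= 5.57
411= 411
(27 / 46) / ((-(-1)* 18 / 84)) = 63 / 23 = 2.74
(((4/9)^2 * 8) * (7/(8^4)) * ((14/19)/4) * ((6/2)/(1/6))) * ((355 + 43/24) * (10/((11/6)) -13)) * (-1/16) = 34825721/23113728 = 1.51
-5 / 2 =-2.50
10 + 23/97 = 993/97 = 10.24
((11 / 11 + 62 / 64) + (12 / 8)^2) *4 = 135 / 8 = 16.88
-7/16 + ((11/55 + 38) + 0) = 3021/80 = 37.76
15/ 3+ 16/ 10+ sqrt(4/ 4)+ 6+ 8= 108/ 5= 21.60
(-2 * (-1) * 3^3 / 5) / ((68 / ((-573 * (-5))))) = 15471 / 34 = 455.03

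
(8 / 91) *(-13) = -8 / 7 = -1.14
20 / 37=0.54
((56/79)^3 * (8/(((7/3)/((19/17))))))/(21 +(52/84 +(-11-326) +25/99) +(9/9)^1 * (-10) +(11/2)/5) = -0.00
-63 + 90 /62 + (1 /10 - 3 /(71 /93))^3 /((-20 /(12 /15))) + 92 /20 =-15173256695271 /277381025000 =-54.70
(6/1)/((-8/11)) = -33/4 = -8.25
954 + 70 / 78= 37241 / 39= 954.90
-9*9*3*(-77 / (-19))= -984.79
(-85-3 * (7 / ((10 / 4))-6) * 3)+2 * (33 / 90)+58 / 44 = -17869 / 330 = -54.15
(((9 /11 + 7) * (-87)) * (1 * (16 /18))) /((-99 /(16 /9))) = 319232 /29403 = 10.86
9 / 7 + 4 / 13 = 145 / 91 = 1.59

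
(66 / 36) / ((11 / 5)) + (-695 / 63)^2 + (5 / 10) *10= 127.53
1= 1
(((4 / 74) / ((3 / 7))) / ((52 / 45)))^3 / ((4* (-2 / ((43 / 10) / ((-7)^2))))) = -203175 / 14244434048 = -0.00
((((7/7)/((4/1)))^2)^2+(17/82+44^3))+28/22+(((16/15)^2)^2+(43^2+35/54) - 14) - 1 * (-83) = 509127734476291/5844960000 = 87105.43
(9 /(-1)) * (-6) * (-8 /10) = -216 /5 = -43.20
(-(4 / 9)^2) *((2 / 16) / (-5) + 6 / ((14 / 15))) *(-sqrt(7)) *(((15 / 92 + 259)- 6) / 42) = 41760763 *sqrt(7) / 5477220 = 20.17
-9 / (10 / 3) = -27 / 10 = -2.70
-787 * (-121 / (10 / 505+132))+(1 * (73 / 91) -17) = 855577041 / 1213394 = 705.11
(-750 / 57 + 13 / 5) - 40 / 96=-10.97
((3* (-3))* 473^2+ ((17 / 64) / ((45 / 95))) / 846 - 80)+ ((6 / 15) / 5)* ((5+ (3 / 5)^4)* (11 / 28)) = -15331861341454501 / 7614000000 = -2013640.84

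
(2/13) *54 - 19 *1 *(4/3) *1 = -664/39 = -17.03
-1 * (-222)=222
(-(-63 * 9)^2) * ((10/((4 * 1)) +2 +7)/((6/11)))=-27112239/4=-6778059.75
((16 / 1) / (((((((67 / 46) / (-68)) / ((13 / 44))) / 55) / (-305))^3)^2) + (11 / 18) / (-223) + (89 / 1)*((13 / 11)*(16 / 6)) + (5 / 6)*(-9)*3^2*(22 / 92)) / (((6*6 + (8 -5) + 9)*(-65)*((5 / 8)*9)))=-451198411451968413574381250486503313097572581839713 / 3224436450697937989800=-139930936258429065088673500000.00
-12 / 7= -1.71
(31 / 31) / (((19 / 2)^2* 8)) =1 / 722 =0.00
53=53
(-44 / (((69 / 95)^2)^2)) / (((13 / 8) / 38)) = -1089483560000 / 294672573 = -3697.27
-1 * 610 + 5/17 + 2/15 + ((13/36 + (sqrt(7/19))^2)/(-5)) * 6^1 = -1971747/3230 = -610.45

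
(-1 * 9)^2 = 81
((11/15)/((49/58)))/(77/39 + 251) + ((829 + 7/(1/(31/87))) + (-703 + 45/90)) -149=-20.00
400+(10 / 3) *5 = 1250 / 3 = 416.67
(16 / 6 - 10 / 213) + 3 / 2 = 585 / 142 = 4.12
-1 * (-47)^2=-2209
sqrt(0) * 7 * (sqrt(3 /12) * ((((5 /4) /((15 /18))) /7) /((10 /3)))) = 0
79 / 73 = 1.08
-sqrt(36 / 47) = -6*sqrt(47) / 47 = -0.88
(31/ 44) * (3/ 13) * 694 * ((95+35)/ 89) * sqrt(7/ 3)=53785 * sqrt(21)/ 979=251.76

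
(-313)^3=-30664297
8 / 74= 0.11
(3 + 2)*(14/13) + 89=1227/13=94.38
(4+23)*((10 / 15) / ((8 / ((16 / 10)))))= 3.60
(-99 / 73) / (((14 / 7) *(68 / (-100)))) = 2475 / 2482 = 1.00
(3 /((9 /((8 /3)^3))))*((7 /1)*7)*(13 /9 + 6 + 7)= 3261440 /729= 4473.85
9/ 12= 3/ 4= 0.75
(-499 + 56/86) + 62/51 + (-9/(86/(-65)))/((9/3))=-2170481/4386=-494.87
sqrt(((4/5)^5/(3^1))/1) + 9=32 *sqrt(15)/375 + 9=9.33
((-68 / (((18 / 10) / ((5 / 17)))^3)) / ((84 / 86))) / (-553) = 1343750 / 2446638453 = 0.00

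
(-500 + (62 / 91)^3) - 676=-885961168 / 753571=-1175.68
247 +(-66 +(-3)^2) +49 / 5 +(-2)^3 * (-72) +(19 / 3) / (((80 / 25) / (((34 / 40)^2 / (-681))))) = 2028742541 / 2615040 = 775.80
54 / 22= 27 / 11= 2.45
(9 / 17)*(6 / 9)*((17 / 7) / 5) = 6 / 35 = 0.17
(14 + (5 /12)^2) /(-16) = -2041 /2304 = -0.89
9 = 9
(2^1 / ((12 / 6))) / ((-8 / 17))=-17 / 8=-2.12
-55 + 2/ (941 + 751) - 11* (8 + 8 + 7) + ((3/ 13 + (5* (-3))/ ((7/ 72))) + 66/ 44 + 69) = -15072079/ 38493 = -391.55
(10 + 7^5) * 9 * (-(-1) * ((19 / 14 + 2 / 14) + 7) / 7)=2573001 / 14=183785.79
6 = 6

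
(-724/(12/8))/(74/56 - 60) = 40544/4929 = 8.23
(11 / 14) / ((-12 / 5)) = -55 / 168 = -0.33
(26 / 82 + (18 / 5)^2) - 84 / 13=90817 / 13325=6.82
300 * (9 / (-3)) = -900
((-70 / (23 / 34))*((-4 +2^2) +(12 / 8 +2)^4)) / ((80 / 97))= -27714743 / 1472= -18827.95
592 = 592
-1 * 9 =-9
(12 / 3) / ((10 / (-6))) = -12 / 5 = -2.40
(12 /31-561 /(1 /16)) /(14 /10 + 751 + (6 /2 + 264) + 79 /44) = -61213680 /6964553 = -8.79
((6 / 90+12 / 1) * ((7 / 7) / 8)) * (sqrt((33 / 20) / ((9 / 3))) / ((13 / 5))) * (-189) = -11403 * sqrt(55) / 1040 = -81.31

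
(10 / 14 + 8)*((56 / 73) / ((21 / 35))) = 2440 / 219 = 11.14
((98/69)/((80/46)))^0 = 1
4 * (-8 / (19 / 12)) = -384 / 19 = -20.21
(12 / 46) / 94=3 / 1081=0.00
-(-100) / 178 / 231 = 50 / 20559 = 0.00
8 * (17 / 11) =136 / 11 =12.36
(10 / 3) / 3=10 / 9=1.11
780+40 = 820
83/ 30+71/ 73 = 8189/ 2190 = 3.74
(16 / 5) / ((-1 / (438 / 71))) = -7008 / 355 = -19.74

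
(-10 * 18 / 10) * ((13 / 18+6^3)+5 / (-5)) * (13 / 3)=-50479 / 3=-16826.33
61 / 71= 0.86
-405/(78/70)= -4725/13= -363.46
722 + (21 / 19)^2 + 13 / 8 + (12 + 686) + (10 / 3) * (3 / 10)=4112069 / 2888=1423.85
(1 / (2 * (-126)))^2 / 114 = 1 / 7239456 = 0.00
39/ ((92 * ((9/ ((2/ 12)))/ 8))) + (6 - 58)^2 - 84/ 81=1678579/ 621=2703.03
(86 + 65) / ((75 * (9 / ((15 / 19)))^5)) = 18875 / 1805076171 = 0.00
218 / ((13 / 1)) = 218 / 13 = 16.77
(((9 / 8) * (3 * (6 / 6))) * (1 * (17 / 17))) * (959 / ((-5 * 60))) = -8631 / 800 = -10.79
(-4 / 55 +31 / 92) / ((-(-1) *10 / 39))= 52143 / 50600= 1.03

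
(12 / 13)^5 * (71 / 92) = 4416768 / 8539739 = 0.52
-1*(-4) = 4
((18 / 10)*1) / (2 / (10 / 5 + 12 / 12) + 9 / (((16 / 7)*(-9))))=7.85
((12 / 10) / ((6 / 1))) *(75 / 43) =15 / 43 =0.35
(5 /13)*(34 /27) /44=85 /7722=0.01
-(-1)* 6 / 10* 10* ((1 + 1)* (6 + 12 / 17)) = 1368 / 17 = 80.47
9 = 9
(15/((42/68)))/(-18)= -85/63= -1.35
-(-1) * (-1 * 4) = -4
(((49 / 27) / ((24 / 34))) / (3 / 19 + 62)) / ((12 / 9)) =15827 / 510192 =0.03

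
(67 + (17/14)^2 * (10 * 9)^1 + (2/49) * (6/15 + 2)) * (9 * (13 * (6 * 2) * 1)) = 68727906/245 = 280522.07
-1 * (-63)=63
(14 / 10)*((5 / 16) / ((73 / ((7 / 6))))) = 49 / 7008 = 0.01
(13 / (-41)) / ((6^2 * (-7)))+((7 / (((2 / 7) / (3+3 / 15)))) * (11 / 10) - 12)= 19176517 / 258300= 74.24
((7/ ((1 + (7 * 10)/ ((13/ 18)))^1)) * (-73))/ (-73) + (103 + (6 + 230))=431638/ 1273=339.07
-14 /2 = -7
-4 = -4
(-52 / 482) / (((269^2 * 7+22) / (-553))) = 14378 / 122078309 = 0.00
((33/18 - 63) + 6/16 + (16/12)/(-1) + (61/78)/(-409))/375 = -7927891/47853000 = -0.17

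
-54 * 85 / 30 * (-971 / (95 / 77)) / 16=11439351 / 1520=7525.89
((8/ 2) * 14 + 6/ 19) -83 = -507/ 19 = -26.68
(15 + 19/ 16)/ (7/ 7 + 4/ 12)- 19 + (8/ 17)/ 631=-4708641/ 686528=-6.86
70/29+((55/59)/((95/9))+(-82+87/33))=-27485606/357599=-76.86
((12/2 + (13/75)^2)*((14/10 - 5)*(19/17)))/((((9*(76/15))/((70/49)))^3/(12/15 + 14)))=-1255003/113669514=-0.01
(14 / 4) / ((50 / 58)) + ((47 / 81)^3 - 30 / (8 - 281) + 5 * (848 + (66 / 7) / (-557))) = 5716441170491351 / 1346857498350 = 4244.28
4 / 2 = 2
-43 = -43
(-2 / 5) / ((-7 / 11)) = 22 / 35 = 0.63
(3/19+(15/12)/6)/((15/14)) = 1169/3420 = 0.34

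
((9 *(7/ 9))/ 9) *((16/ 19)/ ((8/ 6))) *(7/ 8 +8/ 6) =371/ 342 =1.08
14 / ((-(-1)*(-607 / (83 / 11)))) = -1162 / 6677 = -0.17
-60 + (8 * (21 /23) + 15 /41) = -49347 /943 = -52.33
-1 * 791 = -791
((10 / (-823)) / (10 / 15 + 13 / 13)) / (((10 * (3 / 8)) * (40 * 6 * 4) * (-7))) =1 / 3456600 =0.00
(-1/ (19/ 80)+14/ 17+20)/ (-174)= -2683/ 28101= -0.10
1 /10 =0.10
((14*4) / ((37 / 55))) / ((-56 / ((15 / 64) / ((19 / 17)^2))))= -238425 / 854848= -0.28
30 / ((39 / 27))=270 / 13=20.77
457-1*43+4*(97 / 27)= 11566 / 27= 428.37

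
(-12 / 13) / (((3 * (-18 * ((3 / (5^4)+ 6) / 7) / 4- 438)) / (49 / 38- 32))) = -6807500 / 318323473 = -0.02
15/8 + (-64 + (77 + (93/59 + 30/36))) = 24475/1416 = 17.28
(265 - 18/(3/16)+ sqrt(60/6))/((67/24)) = 24 * sqrt(10)/67+ 4056/67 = 61.67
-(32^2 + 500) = -1524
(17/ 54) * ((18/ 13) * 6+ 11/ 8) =17119/ 5616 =3.05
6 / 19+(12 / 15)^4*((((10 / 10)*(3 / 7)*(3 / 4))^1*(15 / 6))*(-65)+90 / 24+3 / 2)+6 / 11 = -18.38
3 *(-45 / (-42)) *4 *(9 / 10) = 81 / 7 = 11.57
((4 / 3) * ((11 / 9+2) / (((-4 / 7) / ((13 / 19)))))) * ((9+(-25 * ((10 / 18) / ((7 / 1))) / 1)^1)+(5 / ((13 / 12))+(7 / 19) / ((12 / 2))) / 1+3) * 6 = -13260685 / 29241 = -453.50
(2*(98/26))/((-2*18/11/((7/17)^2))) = -26411/67626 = -0.39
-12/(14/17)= -102/7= -14.57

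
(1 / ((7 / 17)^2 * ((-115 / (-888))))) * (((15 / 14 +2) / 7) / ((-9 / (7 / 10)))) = -919598 / 591675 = -1.55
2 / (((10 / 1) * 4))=1 / 20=0.05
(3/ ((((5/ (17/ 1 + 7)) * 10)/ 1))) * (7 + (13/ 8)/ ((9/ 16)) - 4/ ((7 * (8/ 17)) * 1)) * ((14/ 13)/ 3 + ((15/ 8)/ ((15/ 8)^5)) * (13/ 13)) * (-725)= -3983.71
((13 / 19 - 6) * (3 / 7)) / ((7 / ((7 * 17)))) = -5151 / 133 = -38.73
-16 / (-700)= 4 / 175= 0.02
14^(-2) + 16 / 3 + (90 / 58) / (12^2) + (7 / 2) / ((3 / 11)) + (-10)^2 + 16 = 9152323 / 68208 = 134.18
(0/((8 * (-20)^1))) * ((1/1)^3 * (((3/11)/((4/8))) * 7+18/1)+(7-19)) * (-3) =0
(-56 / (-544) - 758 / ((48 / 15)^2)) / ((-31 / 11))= 1769361 / 67456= 26.23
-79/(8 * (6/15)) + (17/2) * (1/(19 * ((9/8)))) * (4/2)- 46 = -191225/2736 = -69.89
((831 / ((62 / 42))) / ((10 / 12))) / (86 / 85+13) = 593334 / 12307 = 48.21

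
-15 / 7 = -2.14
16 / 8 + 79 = 81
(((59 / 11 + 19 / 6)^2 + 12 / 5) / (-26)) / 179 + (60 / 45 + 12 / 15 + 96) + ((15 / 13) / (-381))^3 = 3442922051550000493 / 35089899296835240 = 98.12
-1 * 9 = -9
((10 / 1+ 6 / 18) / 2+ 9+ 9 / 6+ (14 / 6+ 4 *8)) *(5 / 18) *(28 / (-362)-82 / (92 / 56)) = -8671250 / 12489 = -694.31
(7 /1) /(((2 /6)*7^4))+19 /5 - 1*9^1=-8903 /1715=-5.19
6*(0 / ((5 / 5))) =0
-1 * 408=-408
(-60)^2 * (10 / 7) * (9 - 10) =-36000 / 7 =-5142.86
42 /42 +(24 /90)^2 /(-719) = 161759 /161775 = 1.00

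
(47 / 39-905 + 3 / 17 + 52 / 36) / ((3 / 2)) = -3588848 / 5967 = -601.45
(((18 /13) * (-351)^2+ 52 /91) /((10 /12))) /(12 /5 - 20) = -1791159 /154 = -11630.90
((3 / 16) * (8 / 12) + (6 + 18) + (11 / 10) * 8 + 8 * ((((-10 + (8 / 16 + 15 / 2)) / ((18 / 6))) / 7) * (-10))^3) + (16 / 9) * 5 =18049537 / 370440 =48.72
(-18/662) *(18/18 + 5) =-54/331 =-0.16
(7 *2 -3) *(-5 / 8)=-55 / 8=-6.88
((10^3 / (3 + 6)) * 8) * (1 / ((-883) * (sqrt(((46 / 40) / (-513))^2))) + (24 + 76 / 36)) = 37442200000 / 1645029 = 22760.81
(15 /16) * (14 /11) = 105 /88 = 1.19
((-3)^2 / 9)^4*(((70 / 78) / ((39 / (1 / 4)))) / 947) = 35 / 5761548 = 0.00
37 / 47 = 0.79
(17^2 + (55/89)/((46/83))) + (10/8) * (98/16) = 19505211/65504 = 297.77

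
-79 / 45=-1.76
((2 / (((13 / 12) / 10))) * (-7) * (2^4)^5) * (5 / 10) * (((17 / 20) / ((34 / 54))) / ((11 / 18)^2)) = -385263599616 / 1573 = -244922822.39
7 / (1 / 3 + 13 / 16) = 336 / 55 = 6.11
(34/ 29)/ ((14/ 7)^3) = 17/ 116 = 0.15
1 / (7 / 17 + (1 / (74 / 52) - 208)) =-0.00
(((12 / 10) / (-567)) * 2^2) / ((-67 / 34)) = 272 / 63315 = 0.00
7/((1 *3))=7/3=2.33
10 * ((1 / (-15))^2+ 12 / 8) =677 / 45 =15.04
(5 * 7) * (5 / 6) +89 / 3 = 353 / 6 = 58.83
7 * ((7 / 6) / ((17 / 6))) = 49 / 17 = 2.88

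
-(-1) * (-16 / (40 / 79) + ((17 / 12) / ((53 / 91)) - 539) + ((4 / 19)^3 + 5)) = -12283394387 / 21811620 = -563.16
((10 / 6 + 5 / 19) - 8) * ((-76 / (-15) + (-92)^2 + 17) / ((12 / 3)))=-22021343 / 1710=-12877.98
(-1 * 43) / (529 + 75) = -43 / 604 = -0.07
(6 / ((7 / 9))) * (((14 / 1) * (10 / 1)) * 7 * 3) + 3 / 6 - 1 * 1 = 45359 / 2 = 22679.50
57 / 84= 19 / 28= 0.68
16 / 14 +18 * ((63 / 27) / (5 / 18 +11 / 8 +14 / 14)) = 22696 / 1337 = 16.98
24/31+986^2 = 30138100/31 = 972196.77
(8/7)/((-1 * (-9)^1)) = 8/63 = 0.13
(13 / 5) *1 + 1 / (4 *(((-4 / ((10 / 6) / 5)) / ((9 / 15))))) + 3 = 447 / 80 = 5.59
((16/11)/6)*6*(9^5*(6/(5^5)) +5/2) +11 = 6171829/34375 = 179.54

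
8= 8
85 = 85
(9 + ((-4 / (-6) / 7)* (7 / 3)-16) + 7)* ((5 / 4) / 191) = 5 / 3438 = 0.00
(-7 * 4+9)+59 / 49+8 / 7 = -816 / 49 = -16.65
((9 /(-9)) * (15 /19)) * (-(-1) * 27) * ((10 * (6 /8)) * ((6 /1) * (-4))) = 72900 /19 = 3836.84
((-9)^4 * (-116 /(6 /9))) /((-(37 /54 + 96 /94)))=2897416332 /4331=668994.77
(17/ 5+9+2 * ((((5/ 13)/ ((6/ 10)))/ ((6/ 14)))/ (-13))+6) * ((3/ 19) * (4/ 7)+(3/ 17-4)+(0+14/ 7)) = -541535258/ 17194905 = -31.49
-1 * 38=-38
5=5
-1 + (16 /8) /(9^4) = -6559 /6561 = -1.00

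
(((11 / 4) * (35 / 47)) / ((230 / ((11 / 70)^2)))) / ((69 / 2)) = 1331 / 208849200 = 0.00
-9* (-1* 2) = 18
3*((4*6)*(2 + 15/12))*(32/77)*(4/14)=14976/539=27.78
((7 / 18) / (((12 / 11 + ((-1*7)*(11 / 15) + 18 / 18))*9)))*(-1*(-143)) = -55055 / 27108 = -2.03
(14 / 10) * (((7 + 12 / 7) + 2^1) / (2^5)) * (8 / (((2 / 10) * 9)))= 25 / 12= 2.08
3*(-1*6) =-18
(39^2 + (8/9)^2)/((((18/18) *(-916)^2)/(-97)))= -0.18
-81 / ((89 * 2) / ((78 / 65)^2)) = -1458 / 2225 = -0.66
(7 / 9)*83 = 64.56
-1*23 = -23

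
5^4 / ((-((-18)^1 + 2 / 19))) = 2375 / 68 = 34.93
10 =10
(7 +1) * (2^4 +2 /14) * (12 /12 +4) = 4520 /7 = 645.71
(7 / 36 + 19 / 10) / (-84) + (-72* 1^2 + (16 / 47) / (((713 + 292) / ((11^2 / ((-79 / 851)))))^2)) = -7112786047854539 / 99545914666800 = -71.45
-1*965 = -965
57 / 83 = 0.69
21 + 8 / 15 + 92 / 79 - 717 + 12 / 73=-60046384 / 86505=-694.14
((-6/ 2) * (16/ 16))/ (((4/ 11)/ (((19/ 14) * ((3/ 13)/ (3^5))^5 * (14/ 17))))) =-209/ 29344689186944508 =-0.00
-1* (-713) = 713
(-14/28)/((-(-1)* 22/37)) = -37/44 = -0.84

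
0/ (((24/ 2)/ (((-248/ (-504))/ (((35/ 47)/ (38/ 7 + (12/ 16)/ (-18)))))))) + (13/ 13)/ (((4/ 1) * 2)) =1/ 8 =0.12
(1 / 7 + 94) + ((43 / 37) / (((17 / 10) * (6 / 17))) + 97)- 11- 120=48236 / 777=62.08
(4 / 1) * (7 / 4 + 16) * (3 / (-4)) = -213 / 4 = -53.25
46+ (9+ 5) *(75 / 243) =4076 / 81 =50.32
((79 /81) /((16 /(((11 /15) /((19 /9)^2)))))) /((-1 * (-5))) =869 /433200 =0.00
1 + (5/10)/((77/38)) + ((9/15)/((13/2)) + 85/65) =1019/385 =2.65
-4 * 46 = -184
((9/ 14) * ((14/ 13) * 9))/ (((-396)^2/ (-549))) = -549/ 25168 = -0.02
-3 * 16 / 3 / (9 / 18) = -32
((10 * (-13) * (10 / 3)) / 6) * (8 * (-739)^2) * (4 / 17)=-11359316800 / 153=-74243900.65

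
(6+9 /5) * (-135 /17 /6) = -351 /34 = -10.32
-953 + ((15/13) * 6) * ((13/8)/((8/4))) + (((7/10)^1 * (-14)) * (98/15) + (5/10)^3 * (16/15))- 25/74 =-22457657/22200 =-1011.61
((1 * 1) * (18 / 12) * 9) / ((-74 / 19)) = -513 / 148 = -3.47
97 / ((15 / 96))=3104 / 5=620.80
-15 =-15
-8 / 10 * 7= -28 / 5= -5.60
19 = 19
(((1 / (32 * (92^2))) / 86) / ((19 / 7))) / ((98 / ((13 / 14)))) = 13 / 86742863872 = 0.00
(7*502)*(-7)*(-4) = 98392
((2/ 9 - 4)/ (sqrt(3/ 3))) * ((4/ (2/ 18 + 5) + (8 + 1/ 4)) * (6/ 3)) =-4709/ 69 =-68.25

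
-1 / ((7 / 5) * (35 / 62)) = -62 / 49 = -1.27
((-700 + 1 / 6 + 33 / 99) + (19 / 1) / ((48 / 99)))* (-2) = 10565 / 8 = 1320.62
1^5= 1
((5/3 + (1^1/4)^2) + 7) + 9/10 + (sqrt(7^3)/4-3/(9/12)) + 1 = 7 * sqrt(7)/4 + 1591/240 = 11.26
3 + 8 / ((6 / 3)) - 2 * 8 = -9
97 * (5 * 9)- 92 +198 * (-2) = 3877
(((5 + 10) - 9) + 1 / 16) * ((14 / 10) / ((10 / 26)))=8827 / 400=22.07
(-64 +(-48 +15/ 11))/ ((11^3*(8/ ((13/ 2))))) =-15821/ 234256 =-0.07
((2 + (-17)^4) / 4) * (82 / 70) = 3424443 / 140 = 24460.31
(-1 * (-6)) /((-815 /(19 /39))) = -38 /10595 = -0.00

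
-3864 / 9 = -1288 / 3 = -429.33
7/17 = 0.41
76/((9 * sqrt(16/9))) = 19/3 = 6.33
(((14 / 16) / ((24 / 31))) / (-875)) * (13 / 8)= -403 / 192000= -0.00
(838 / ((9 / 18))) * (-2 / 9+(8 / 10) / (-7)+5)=7816.01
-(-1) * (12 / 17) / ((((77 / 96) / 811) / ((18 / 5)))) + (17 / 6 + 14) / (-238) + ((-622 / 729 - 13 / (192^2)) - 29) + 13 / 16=7092291809557 / 2791895040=2540.31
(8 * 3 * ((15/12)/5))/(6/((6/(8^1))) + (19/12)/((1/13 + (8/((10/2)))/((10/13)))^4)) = 17386195881672/23393570680771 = 0.74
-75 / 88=-0.85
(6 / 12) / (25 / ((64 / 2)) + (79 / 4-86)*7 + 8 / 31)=-496 / 459009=-0.00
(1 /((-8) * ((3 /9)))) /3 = -1 /8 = -0.12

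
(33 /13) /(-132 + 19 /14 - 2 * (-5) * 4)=-154 /5499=-0.03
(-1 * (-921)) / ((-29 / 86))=-79206 / 29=-2731.24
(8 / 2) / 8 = 1 / 2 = 0.50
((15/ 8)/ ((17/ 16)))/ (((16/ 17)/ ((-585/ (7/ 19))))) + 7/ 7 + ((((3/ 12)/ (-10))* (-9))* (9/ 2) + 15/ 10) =-2973.72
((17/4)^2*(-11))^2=39476.72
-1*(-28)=28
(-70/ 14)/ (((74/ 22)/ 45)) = -66.89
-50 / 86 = -25 / 43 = -0.58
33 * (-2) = -66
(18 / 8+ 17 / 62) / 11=313 / 1364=0.23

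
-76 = -76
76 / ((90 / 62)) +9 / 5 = 2437 / 45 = 54.16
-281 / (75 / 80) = -4496 / 15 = -299.73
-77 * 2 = -154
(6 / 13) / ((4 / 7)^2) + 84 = 8883 / 104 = 85.41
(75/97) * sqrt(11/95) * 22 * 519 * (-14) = -2397780 * sqrt(1045)/1843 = -42057.37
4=4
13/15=0.87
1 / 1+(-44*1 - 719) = -762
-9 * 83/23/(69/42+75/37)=-386946/43723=-8.85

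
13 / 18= 0.72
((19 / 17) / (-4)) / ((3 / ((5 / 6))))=-95 / 1224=-0.08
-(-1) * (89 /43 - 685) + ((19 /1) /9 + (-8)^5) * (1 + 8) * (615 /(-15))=519866993 /43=12089930.07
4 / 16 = 1 / 4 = 0.25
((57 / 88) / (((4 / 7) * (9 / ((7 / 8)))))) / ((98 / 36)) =0.04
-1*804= -804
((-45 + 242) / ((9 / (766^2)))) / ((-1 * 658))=-57795466 / 2961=-19518.90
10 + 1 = 11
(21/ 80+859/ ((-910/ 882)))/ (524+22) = -41219/ 27040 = -1.52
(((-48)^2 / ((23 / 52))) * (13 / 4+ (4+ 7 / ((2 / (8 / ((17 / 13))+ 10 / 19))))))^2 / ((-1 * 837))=-30164795.73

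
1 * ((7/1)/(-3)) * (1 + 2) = -7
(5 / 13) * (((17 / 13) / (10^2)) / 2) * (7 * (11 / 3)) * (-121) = -158389 / 20280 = -7.81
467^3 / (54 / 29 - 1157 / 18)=-1631761.70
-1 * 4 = -4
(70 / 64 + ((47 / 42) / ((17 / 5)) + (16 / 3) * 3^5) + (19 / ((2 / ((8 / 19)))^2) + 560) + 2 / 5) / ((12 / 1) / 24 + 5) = 183379267 / 542640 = 337.94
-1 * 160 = -160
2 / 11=0.18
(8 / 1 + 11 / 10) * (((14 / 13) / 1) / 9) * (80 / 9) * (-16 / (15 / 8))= -100352 / 1215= -82.59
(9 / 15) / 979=3 / 4895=0.00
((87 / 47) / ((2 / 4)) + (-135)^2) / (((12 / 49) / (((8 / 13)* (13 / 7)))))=3998162 / 47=85067.28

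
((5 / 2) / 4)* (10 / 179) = 0.03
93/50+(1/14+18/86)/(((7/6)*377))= 5684529/3055150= 1.86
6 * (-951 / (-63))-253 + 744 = 4071 / 7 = 581.57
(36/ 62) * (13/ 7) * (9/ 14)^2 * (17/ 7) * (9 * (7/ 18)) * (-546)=-6283251/ 3038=-2068.22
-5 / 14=-0.36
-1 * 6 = -6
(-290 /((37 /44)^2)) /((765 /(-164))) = 87.92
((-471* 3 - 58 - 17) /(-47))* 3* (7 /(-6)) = -5208 /47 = -110.81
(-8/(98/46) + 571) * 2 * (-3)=-166770/49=-3403.47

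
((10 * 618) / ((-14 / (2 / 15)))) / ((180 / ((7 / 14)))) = -103 / 630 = -0.16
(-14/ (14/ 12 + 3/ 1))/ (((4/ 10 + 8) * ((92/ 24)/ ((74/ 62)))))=-444/ 3565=-0.12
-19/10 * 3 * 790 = -4503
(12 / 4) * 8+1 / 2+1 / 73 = 3579 / 146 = 24.51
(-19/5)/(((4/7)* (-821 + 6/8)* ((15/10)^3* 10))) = 532/2214675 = 0.00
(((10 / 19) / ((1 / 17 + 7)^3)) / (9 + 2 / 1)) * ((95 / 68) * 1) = 289 / 1520640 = 0.00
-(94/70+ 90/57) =-1943/665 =-2.92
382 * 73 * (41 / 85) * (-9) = -10289934 / 85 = -121058.05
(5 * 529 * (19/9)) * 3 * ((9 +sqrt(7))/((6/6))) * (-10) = -1507650- 502550 * sqrt(7)/3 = -1950857.44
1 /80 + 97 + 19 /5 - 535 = -6947 /16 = -434.19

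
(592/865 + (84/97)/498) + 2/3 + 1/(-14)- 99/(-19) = 36077829791/5557363770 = 6.49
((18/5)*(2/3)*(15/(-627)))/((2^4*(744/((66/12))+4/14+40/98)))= -147/5569736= -0.00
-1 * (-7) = 7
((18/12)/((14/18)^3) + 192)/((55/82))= 291.01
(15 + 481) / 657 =496 / 657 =0.75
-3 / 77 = -0.04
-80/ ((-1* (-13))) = -80/ 13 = -6.15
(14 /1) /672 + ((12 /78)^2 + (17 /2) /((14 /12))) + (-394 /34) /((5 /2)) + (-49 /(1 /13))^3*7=-8732955438380021 /4826640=-1809323968.31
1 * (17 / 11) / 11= 17 / 121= 0.14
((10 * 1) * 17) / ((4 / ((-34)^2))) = 49130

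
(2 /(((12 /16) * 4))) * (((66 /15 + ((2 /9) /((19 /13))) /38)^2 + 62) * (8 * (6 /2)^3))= 343683238384 /29322225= 11720.91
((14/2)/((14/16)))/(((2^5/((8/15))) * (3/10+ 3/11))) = 44/189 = 0.23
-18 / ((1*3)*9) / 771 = -2 / 2313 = -0.00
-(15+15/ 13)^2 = -44100/ 169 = -260.95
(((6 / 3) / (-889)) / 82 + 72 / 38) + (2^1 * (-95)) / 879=1021794565 / 608734749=1.68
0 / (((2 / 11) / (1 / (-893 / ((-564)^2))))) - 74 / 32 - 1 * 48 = -805 / 16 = -50.31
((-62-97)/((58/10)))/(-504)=265/4872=0.05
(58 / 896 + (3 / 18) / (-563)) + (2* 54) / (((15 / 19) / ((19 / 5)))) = 9834928237 / 18916800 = 519.90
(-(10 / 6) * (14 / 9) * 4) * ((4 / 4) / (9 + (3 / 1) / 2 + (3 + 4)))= -16 / 27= -0.59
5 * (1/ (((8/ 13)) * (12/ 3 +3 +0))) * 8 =65/ 7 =9.29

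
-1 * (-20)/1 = 20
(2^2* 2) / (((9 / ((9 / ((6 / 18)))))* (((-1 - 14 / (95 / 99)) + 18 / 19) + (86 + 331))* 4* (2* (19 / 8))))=15 / 4778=0.00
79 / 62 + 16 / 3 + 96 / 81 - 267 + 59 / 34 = -3663569 / 14229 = -257.47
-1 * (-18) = 18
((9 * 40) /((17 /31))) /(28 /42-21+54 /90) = -20925 /629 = -33.27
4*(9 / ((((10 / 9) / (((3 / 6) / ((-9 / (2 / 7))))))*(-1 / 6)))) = 108 / 35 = 3.09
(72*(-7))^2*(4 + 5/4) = 1333584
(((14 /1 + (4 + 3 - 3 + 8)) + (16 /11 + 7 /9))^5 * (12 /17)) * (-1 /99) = -682290072834987500 /5335054179939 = -127888.12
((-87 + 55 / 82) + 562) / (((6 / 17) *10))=132617 / 984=134.77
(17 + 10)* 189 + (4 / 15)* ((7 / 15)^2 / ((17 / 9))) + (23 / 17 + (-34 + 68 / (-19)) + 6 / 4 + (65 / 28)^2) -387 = 445057813741 / 94962000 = 4686.69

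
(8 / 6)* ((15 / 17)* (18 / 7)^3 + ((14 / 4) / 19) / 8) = 26634737 / 1329468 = 20.03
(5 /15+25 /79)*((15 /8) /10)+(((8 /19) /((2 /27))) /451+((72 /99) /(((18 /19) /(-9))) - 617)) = -3378118995 /5415608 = -623.77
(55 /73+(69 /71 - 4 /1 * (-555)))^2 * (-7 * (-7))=6497393977939396 /26863489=241867092.47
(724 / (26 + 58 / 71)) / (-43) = -12851 / 20468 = -0.63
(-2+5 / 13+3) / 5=18 / 65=0.28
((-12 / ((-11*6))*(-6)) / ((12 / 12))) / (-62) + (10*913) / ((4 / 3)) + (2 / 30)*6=23351399 / 3410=6847.92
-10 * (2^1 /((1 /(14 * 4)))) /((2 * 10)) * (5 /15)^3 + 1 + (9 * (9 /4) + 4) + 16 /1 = 4231 /108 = 39.18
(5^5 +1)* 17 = 53142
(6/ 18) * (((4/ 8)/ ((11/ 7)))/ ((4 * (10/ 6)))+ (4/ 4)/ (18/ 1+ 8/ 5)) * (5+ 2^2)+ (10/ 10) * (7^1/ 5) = 36571/ 21560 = 1.70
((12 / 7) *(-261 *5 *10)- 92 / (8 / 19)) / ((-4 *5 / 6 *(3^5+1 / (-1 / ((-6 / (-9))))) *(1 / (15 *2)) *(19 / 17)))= 145162881 / 193382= 750.65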